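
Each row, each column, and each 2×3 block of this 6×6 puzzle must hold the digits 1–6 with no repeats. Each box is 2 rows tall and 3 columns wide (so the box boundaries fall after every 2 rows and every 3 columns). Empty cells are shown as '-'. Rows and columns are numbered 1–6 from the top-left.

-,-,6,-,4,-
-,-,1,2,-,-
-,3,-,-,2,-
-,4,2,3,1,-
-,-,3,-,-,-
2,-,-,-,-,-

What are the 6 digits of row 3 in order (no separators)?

135624

r2c2 = 5: row 2 has {1,2}; col 2 has {3,4}; box has {1,6} → only 5 remains.
r3c3 = 5: row 3 has {2,3}; col 3 has {1,2,3,6}; box has {2,3,4} → only 5 remains.
r4c1 = 6: row 4 has {1,2,3,4}; col 1 has {2}; box has {2,3,4,5} → only 6 remains.
r4c6 = 5: row 4 has {1,2,3,4,6}; col 6 has {}; box has {1,2,3} → only 5 remains.
r6c3 = 4: row 6 has {2}; col 3 has {1,2,3,5,6}; box has {2,3} → only 4 remains.
r1c1 = 3: row 1 has {4,6}; col 1 has {2,6}; box has {1,5,6} → only 3 remains.
r1c2 = 2: row 1 has {3,4,6}; col 2 has {3,4,5}; box has {1,3,5,6} → only 2 remains.
r1c6 = 1: row 1 has {2,3,4,6}; col 6 has {5}; box has {2,4} → only 1 remains.
r2c1 = 4: row 2 has {1,2,5}; col 1 has {2,3,6}; box has {1,2,3,5,6} → only 4 remains.
r3c1 = 1: row 3 has {2,3,5}; col 1 has {2,3,4,6}; box has {2,3,4,5,6} → only 1 remains.
r5c1 = 5: row 5 has {3}; col 1 has {1,2,3,4,6}; box has {2,3,4} → only 5 remains.
r5c5 = 6: row 5 has {3,5}; col 5 has {1,2,4}; box has {} → only 6 remains.
r6c6 = 3: row 6 has {2,4}; col 6 has {1,5}; box has {6} → only 3 remains.
r1c4 = 5: row 1 has {1,2,3,4,6}; col 4 has {2,3}; box has {1,2,4} → only 5 remains.
r2c5 = 3: row 2 has {1,2,4,5}; col 5 has {1,2,4,6}; box has {1,2,4,5} → only 3 remains.
r2c6 = 6: row 2 has {1,2,3,4,5}; col 6 has {1,3,5}; box has {1,2,3,4,5} → only 6 remains.
r3c6 = 4: row 3 has {1,2,3,5}; col 6 has {1,3,5,6}; box has {1,2,3,5} → only 4 remains.
r5c2 = 1: row 5 has {3,5,6}; col 2 has {2,3,4,5}; box has {2,3,4,5} → only 1 remains.
r5c4 = 4: row 5 has {1,3,5,6}; col 4 has {2,3,5}; box has {3,6} → only 4 remains.
r5c6 = 2: row 5 has {1,3,4,5,6}; col 6 has {1,3,4,5,6}; box has {3,4,6} → only 2 remains.
r6c2 = 6: row 6 has {2,3,4}; col 2 has {1,2,3,4,5}; box has {1,2,3,4,5} → only 6 remains.
r6c4 = 1: row 6 has {2,3,4,6}; col 4 has {2,3,4,5}; box has {2,3,4,6} → only 1 remains.
r6c5 = 5: row 6 has {1,2,3,4,6}; col 5 has {1,2,3,4,6}; box has {1,2,3,4,6} → only 5 remains.
r3c4 = 6: row 3 has {1,2,3,4,5}; col 4 has {1,2,3,4,5}; box has {1,2,3,4,5} → only 6 remains.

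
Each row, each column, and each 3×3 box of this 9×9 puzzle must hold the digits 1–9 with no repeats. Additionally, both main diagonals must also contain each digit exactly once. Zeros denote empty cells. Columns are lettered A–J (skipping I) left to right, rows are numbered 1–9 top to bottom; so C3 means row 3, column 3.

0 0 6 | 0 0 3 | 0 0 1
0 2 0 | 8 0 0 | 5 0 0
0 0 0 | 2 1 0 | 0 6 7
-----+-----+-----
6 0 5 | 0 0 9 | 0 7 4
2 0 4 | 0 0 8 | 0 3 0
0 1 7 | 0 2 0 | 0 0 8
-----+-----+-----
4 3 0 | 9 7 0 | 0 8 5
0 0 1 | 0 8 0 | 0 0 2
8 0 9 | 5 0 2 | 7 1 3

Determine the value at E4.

C2 = 3: row 2 has {2,5,8}; col 3 has {1,4,5,6,7,9}; box has {2,6} → only 3 remains.
H2 = 4: row 2 has {2,3,5,8}; col 8 has {1,3,6,7,8}; box has {1,5,6,7}; anti-diagonal has {1,8,9} → only 4 remains.
J2 = 9: row 2 has {2,3,4,5,8}; col 9 has {1,2,3,4,5,7,8}; box has {1,4,5,6,7} → only 9 remains.
C3 = 8: row 3 has {1,2,6,7}; col 3 has {1,3,4,5,6,7,9}; box has {2,3,6}; main diagonal has {2,3} → only 8 remains.
G3 = 3: row 3 has {1,2,6,7,8}; col 7 has {5,7}; box has {1,4,5,6,7,9}; anti-diagonal has {1,4,8,9} → only 3 remains.
B4 = 8: row 4 has {4,5,6,7,9}; col 2 has {1,2,3}; box has {1,2,4,5,6,7} → only 8 remains.
D4 = 1: row 4 has {4,5,6,7,8,9}; col 4 has {2,5,8,9}; box has {2,8,9}; main diagonal has {2,3,8} → only 1 remains.
E4 = 3: row 4 has {1,4,5,6,7,8,9}; col 5 has {1,2,7,8}; box has {1,2,8,9} → only 3 remains.

3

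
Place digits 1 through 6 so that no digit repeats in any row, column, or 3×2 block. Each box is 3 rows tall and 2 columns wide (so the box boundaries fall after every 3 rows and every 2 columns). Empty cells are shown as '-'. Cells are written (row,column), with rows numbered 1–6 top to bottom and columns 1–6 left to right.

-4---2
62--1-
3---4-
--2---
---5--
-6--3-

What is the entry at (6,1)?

(3,4) = 2 (hidden single in row 3).
(6,1) = 2: in row 6, 2 can only go here (every other open cell in that row sees a 2).

2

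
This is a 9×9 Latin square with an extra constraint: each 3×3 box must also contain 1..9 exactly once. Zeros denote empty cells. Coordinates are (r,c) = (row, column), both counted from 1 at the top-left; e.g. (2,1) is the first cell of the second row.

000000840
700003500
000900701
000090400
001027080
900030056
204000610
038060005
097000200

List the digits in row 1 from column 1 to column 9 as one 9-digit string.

529716843

(6,3) = 2 (sole candidate).
(6,7) = 1 (sole candidate).
(7,2) = 5 (sole candidate).
(8,1) = 1 (sole candidate).
(8,7) = 9 (sole candidate).
(8,8) = 7 (sole candidate).
(9,1) = 6 (sole candidate).
(9,8) = 3 (sole candidate).
(4,8) = 2 (sole candidate).
(5,7) = 3 (sole candidate).
(5,9) = 9 (sole candidate).
(7,9) = 8 (sole candidate).
(9,9) = 4 (sole candidate).
(2,9) = 2 (sole candidate).
(3,8) = 6 (sole candidate).
(4,9) = 7 (sole candidate).
(7,5) = 7 (sole candidate).
(7,6) = 9 (sole candidate).
(1,9) = 3: row 1 has {4,8}; col 9 has {1,2,4,5,6,7,8,9}; box has {1,2,4,5,6,7,8} → only 3 remains.
(2,8) = 9 (sole candidate).
(7,4) = 3 (sole candidate).
(1,1) = 5: row 1 has {3,4,8}; col 1 has {1,2,6,7,9}; box has {7} → only 5 remains.
(1,5) = 1: row 1 has {3,4,5,8}; col 5 has {2,3,6,7,9}; box has {3,9} → only 1 remains.
(2,3) = 6 (sole candidate).
(3,3) = 3 (sole candidate).
(4,3) = 5 (sole candidate).
(5,1) = 4 (sole candidate).
(5,2) = 6 (sole candidate).
(5,4) = 5 (sole candidate).
(1,2) = 2: row 1 has {1,3,4,5,8}; col 2 has {3,5,6,9}; box has {3,5,6,7} → only 2 remains.
(1,3) = 9: row 1 has {1,2,3,4,5,8}; col 3 has {1,2,3,4,5,6,7,8}; box has {2,3,5,6,7} → only 9 remains.
(1,6) = 6: row 1 has {1,2,3,4,5,8,9}; col 6 has {3,7,9}; box has {1,3,9} → only 6 remains.
(3,1) = 8 (sole candidate).
(3,2) = 4 (sole candidate).
(3,5) = 5 (sole candidate).
(3,6) = 2 (sole candidate).
(4,1) = 3 (sole candidate).
(4,2) = 8 (sole candidate).
(4,6) = 1 (sole candidate).
(6,2) = 7 (sole candidate).
(8,6) = 4 (sole candidate).
(9,5) = 8 (sole candidate).
(9,6) = 5 (sole candidate).
(1,4) = 7: row 1 has {1,2,3,4,5,6,8,9}; col 4 has {3,5,9}; box has {1,2,3,5,6,9} → only 7 remains.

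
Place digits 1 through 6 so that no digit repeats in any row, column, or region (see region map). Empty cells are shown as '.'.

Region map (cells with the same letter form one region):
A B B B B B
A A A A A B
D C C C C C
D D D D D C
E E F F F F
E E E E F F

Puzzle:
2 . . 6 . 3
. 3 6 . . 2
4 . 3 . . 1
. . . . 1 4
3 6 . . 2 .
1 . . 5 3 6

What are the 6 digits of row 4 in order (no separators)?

r2c1 = 5: row 2 has {2,3,6}; col 1 has {1,2,3,4}; region has {2,3,6} → only 5 remains.
r2c5 = 4: row 2 has {2,3,5,6}; col 5 has {1,2,3}; region has {2,3,5,6} → only 4 remains.
r3c4 = 2: row 3 has {1,3,4}; col 4 has {5,6}; region has {1,3,4} → only 2 remains.
r4c1 = 6: row 4 has {1,4}; col 1 has {1,2,3,4,5}; region has {1,4} → only 6 remains.
r4c4 = 3: row 4 has {1,4,6}; col 4 has {2,5,6}; region has {1,4,6} → only 3 remains.
r5c6 = 5: row 5 has {2,3,6}; col 6 has {1,2,3,4,6}; region has {2,3,6} → only 5 remains.
r1c5 = 5: row 1 has {2,3,6}; col 5 has {1,2,3,4}; region has {2,3,6} → only 5 remains.
r2c4 = 1: row 2 has {2,3,4,5,6}; col 4 has {2,3,5,6}; region has {2,3,4,5,6} → only 1 remains.
r3c2 = 5: row 3 has {1,2,3,4}; col 2 has {3,6}; region has {1,2,3,4} → only 5 remains.
r3c5 = 6: row 3 has {1,2,3,4,5}; col 5 has {1,2,3,4,5}; region has {1,2,3,4,5} → only 6 remains.
r4c2 = 2: row 4 has {1,3,4,6}; col 2 has {3,5,6}; region has {1,3,4,6} → only 2 remains.
r4c3 = 5: row 4 has {1,2,3,4,6}; col 3 has {3,6}; region has {1,2,3,4,6} → only 5 remains.

625314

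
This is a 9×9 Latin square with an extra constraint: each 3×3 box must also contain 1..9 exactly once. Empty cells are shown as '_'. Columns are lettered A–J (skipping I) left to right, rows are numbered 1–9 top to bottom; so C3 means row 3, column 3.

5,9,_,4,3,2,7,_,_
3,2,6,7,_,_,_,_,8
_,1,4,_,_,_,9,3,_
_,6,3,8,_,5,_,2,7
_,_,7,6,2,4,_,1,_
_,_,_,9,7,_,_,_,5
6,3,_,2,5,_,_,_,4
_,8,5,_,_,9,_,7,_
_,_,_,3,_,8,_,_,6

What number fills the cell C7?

C1 = 8: row 1 has {2,3,4,5,7,9}; col 3 has {3,4,5,6,7}; box has {1,2,3,4,5,6,9} → only 8 remains.
H1 = 6: row 1 has {2,3,4,5,7,8,9}; col 8 has {1,2,3,7}; box has {3,7,8,9} → only 6 remains.
J1 = 1: row 1 has {2,3,4,5,6,7,8,9}; col 9 has {4,5,6,7,8}; box has {3,6,7,8,9} → only 1 remains.
F2 = 1: row 2 has {2,3,6,7,8}; col 6 has {2,4,5,8,9}; box has {2,3,4,7} → only 1 remains.
A3 = 7: row 3 has {1,3,4,9}; col 1 has {3,5,6}; box has {1,2,3,4,5,6,8,9} → only 7 remains.
D3 = 5: row 3 has {1,3,4,7,9}; col 4 has {2,3,4,6,7,8,9}; box has {1,2,3,4,7} → only 5 remains.
F3 = 6: row 3 has {1,3,4,5,7,9}; col 6 has {1,2,4,5,8,9}; box has {1,2,3,4,5,7} → only 6 remains.
J3 = 2: row 3 has {1,3,4,5,6,7,9}; col 9 has {1,4,5,6,7,8}; box has {1,3,6,7,8,9} → only 2 remains.
E4 = 1: row 4 has {2,3,5,6,7,8}; col 5 has {2,3,5,7}; box has {2,4,5,6,7,8,9} → only 1 remains.
G4 = 4: row 4 has {1,2,3,5,6,7,8}; col 7 has {7,9}; box has {1,2,5,7} → only 4 remains.
B5 = 5: row 5 has {1,2,4,6,7}; col 2 has {1,2,3,6,8,9}; box has {3,6,7} → only 5 remains.
B6 = 4: row 6 has {5,7,9}; col 2 has {1,2,3,5,6,8,9}; box has {3,5,6,7} → only 4 remains.
F6 = 3: row 6 has {4,5,7,9}; col 6 has {1,2,4,5,6,8,9}; box has {1,2,4,5,6,7,8,9} → only 3 remains.
H6 = 8: row 6 has {3,4,5,7,9}; col 8 has {1,2,3,6,7}; box has {1,2,4,5,7} → only 8 remains.
F7 = 7: row 7 has {2,3,4,5,6}; col 6 has {1,2,3,4,5,6,8,9}; box has {2,3,5,8,9} → only 7 remains.
H7 = 9: row 7 has {2,3,4,5,6,7}; col 8 has {1,2,3,6,7,8}; box has {4,6,7} → only 9 remains.
D8 = 1: row 8 has {5,7,8,9}; col 4 has {2,3,4,5,6,7,8,9}; box has {2,3,5,7,8,9} → only 1 remains.
J8 = 3: row 8 has {1,5,7,8,9}; col 9 has {1,2,4,5,6,7,8}; box has {4,6,7,9} → only 3 remains.
B9 = 7: row 9 has {3,6,8}; col 2 has {1,2,3,4,5,6,8,9}; box has {3,5,6,8} → only 7 remains.
E9 = 4: row 9 has {3,6,7,8}; col 5 has {1,2,3,5,7}; box has {1,2,3,5,7,8,9} → only 4 remains.
H9 = 5: row 9 has {3,4,6,7,8}; col 8 has {1,2,3,6,7,8,9}; box has {3,4,6,7,9} → only 5 remains.
E2 = 9: row 2 has {1,2,3,6,7,8}; col 5 has {1,2,3,4,5,7}; box has {1,2,3,4,5,6,7} → only 9 remains.
G2 = 5: row 2 has {1,2,3,6,7,8,9}; col 7 has {4,7,9}; box has {1,2,3,6,7,8,9} → only 5 remains.
H2 = 4: row 2 has {1,2,3,5,6,7,8,9}; col 8 has {1,2,3,5,6,7,8,9}; box has {1,2,3,5,6,7,8,9} → only 4 remains.
E3 = 8: row 3 has {1,2,3,4,5,6,7,9}; col 5 has {1,2,3,4,5,7,9}; box has {1,2,3,4,5,6,7,9} → only 8 remains.
A4 = 9: row 4 has {1,2,3,4,5,6,7,8}; col 1 has {3,5,6,7}; box has {3,4,5,6,7} → only 9 remains.
A5 = 8: row 5 has {1,2,4,5,6,7}; col 1 has {3,5,6,7,9}; box has {3,4,5,6,7,9} → only 8 remains.
G5 = 3: row 5 has {1,2,4,5,6,7,8}; col 7 has {4,5,7,9}; box has {1,2,4,5,7,8} → only 3 remains.
J5 = 9: row 5 has {1,2,3,4,5,6,7,8}; col 9 has {1,2,3,4,5,6,7,8}; box has {1,2,3,4,5,7,8} → only 9 remains.
G6 = 6: row 6 has {3,4,5,7,8,9}; col 7 has {3,4,5,7,9}; box has {1,2,3,4,5,7,8,9} → only 6 remains.
C7 = 1: row 7 has {2,3,4,5,6,7,9}; col 3 has {3,4,5,6,7,8}; box has {3,5,6,7,8} → only 1 remains.

1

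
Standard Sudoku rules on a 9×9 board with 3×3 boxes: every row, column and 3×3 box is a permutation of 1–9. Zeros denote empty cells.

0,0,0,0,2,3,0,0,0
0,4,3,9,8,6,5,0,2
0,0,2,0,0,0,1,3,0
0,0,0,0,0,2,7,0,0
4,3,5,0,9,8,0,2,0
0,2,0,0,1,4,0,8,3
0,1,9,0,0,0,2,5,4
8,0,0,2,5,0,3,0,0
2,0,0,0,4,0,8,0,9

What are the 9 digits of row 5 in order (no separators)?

435798621

R2C8 = 7 (sole candidate).
R3C5 = 7 (sole candidate).
R3C6 = 5 (sole candidate).
R5C7 = 6: row 5 has {2,3,4,5,8,9}; col 7 has {1,2,3,5,7,8}; box has {2,3,7,8} → only 6 remains.
R5C9 = 1: row 5 has {2,3,4,5,6,8,9}; col 9 has {2,3,4,9}; box has {2,3,6,7,8} → only 1 remains.
R6C7 = 9 (sole candidate).
R7C6 = 7 (sole candidate).
R9C6 = 1 (sole candidate).
R9C8 = 6 (sole candidate).
R1C7 = 4 (sole candidate).
R1C8 = 9 (sole candidate).
R2C1 = 1 (sole candidate).
R3C4 = 4 (sole candidate).
R4C8 = 4 (sole candidate).
R4C9 = 5 (sole candidate).
R5C4 = 7: row 5 has {1,2,3,4,5,6,8,9}; col 4 has {2,4,9}; box has {1,2,4,8,9} → only 7 remains.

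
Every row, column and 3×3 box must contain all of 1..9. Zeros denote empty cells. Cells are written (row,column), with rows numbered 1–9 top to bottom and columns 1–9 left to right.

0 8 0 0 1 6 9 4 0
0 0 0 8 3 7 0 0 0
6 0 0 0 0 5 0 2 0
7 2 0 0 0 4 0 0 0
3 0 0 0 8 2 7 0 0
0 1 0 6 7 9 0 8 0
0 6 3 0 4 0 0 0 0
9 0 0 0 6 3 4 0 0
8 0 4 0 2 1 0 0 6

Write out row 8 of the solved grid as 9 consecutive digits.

952763418

(1,4) = 2: row 1 has {1,4,6,8,9}; col 4 has {6,8}; box has {1,3,5,6,7,8} → only 2 remains.
(3,5) = 9: row 3 has {2,5,6}; col 5 has {1,2,3,4,6,7,8}; box has {1,2,3,5,6,7,8} → only 9 remains.
(4,5) = 5: row 4 has {2,4,7}; col 5 has {1,2,3,4,6,7,8,9}; box has {2,4,6,7,8,9} → only 5 remains.
(5,4) = 1: row 5 has {2,3,7,8}; col 4 has {2,6,8}; box has {2,4,5,6,7,8,9} → only 1 remains.
(6,3) = 5: row 6 has {1,6,7,8,9}; col 3 has {3,4}; box has {1,2,3,7} → only 5 remains.
(7,6) = 8: row 7 has {3,4,6}; col 6 has {1,2,3,4,5,6,7,9}; box has {1,2,3,4,6} → only 8 remains.
(1,1) = 5: row 1 has {1,2,4,6,8,9}; col 1 has {3,6,7,8,9}; box has {6,8} → only 5 remains.
(1,3) = 7: row 1 has {1,2,4,5,6,8,9}; col 3 has {3,4,5}; box has {5,6,8} → only 7 remains.
(1,9) = 3: row 1 has {1,2,4,5,6,7,8,9}; col 9 has {6}; box has {2,4,9} → only 3 remains.
(3,3) = 1: row 3 has {2,5,6,9}; col 3 has {3,4,5,7}; box has {5,6,7,8} → only 1 remains.
(3,4) = 4: row 3 has {1,2,5,6,9}; col 4 has {1,2,6,8}; box has {1,2,3,5,6,7,8,9} → only 4 remains.
(3,7) = 8: row 3 has {1,2,4,5,6,9}; col 7 has {4,7,9}; box has {2,3,4,9} → only 8 remains.
(3,9) = 7: row 3 has {1,2,4,5,6,8,9}; col 9 has {3,6}; box has {2,3,4,8,9} → only 7 remains.
(4,4) = 3: row 4 has {2,4,5,7}; col 4 has {1,2,4,6,8}; box has {1,2,4,5,6,7,8,9} → only 3 remains.
(6,1) = 4: row 6 has {1,5,6,7,8,9}; col 1 has {3,5,6,7,8,9}; box has {1,2,3,5,7} → only 4 remains.
(6,9) = 2: row 6 has {1,4,5,6,7,8,9}; col 9 has {3,6,7}; box has {7,8} → only 2 remains.
(8,3) = 2: row 8 has {3,4,6,9}; col 3 has {1,3,4,5,7}; box has {3,4,6,8,9} → only 2 remains.
(2,1) = 2: row 2 has {3,7,8}; col 1 has {3,4,5,6,7,8,9}; box has {1,5,6,7,8} → only 2 remains.
(2,3) = 9: row 2 has {2,3,7,8}; col 3 has {1,2,3,4,5,7}; box has {1,2,5,6,7,8} → only 9 remains.
(3,2) = 3: row 3 has {1,2,4,5,6,7,8,9}; col 2 has {1,2,6,8}; box has {1,2,5,6,7,8,9} → only 3 remains.
(5,2) = 9: row 5 has {1,2,3,7,8}; col 2 has {1,2,3,6,8}; box has {1,2,3,4,5,7} → only 9 remains.
(5,3) = 6: row 5 has {1,2,3,7,8,9}; col 3 has {1,2,3,4,5,7,9}; box has {1,2,3,4,5,7,9} → only 6 remains.
(5,8) = 5: row 5 has {1,2,3,6,7,8,9}; col 8 has {2,4,8}; box has {2,7,8} → only 5 remains.
(5,9) = 4: row 5 has {1,2,3,5,6,7,8,9}; col 9 has {2,3,6,7}; box has {2,5,7,8} → only 4 remains.
(6,7) = 3: row 6 has {1,2,4,5,6,7,8,9}; col 7 has {4,7,8,9}; box has {2,4,5,7,8} → only 3 remains.
(7,1) = 1: row 7 has {3,4,6,8}; col 1 has {2,3,4,5,6,7,8,9}; box has {2,3,4,6,8,9} → only 1 remains.
(9,7) = 5: row 9 has {1,2,4,6,8}; col 7 has {3,4,7,8,9}; box has {4,6} → only 5 remains.
(2,2) = 4: row 2 has {2,3,7,8,9}; col 2 has {1,2,3,6,8,9}; box has {1,2,3,5,6,7,8,9} → only 4 remains.
(4,3) = 8: row 4 has {2,3,4,5,7}; col 3 has {1,2,3,4,5,6,7,9}; box has {1,2,3,4,5,6,7,9} → only 8 remains.
(7,7) = 2: row 7 has {1,3,4,6,8}; col 7 has {3,4,5,7,8,9}; box has {4,5,6} → only 2 remains.
(7,9) = 9: row 7 has {1,2,3,4,6,8}; col 9 has {2,3,4,6,7}; box has {2,4,5,6} → only 9 remains.
(9,2) = 7: row 9 has {1,2,4,5,6,8}; col 2 has {1,2,3,4,6,8,9}; box has {1,2,3,4,6,8,9} → only 7 remains.
(9,4) = 9: row 9 has {1,2,4,5,6,7,8}; col 4 has {1,2,3,4,6,8}; box has {1,2,3,4,6,8} → only 9 remains.
(9,8) = 3: row 9 has {1,2,4,5,6,7,8,9}; col 8 has {2,4,5,8}; box has {2,4,5,6,9} → only 3 remains.
(4,9) = 1: row 4 has {2,3,4,5,7,8}; col 9 has {2,3,4,6,7,9}; box has {2,3,4,5,7,8} → only 1 remains.
(7,8) = 7: row 7 has {1,2,3,4,6,8,9}; col 8 has {2,3,4,5,8}; box has {2,3,4,5,6,9} → only 7 remains.
(8,2) = 5: row 8 has {2,3,4,6,9}; col 2 has {1,2,3,4,6,7,8,9}; box has {1,2,3,4,6,7,8,9} → only 5 remains.
(8,4) = 7: row 8 has {2,3,4,5,6,9}; col 4 has {1,2,3,4,6,8,9}; box has {1,2,3,4,6,8,9} → only 7 remains.
(8,8) = 1: row 8 has {2,3,4,5,6,7,9}; col 8 has {2,3,4,5,7,8}; box has {2,3,4,5,6,7,9} → only 1 remains.
(8,9) = 8: row 8 has {1,2,3,4,5,6,7,9}; col 9 has {1,2,3,4,6,7,9}; box has {1,2,3,4,5,6,7,9} → only 8 remains.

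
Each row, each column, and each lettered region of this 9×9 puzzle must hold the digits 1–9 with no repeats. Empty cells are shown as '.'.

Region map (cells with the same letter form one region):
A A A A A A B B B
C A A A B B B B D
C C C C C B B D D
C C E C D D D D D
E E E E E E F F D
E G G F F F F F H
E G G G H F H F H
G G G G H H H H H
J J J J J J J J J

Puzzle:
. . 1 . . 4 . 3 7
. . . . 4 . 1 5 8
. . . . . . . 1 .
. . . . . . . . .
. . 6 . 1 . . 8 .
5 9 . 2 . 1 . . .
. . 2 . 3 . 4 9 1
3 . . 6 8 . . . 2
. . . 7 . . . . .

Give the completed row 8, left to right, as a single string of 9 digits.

314685972

row 6, column 9 = 6: row 6 has {1,2,5,9}; col 9 has {1,2,7,8}; region has {1,2,3,4,8} → only 6 remains.
row 8, column 8 = 7: row 8 has {2,3,6,8}; col 8 has {1,3,5,8,9}; region has {1,2,3,4,6,8} → only 7 remains.
row 6, column 5 = 7: row 6 has {1,2,5,6,9}; col 5 has {1,3,4,8}; region has {1,2,8,9} → only 7 remains.
row 6, column 7 = 3: row 6 has {1,2,5,6,7,9}; col 7 has {1,4}; region has {1,2,7,8,9} → only 3 remains.
row 6, column 8 = 4: row 6 has {1,2,3,5,6,7,9}; col 8 has {1,3,5,7,8,9}; region has {1,2,3,7,8,9} → only 4 remains.
row 5, column 7 = 5: row 5 has {1,6,8}; col 7 has {1,3,4}; region has {1,2,3,4,7,8,9} → only 5 remains.
row 6, column 3 = 8: row 6 has {1,2,3,4,5,6,7,9}; col 3 has {1,2,6}; region has {2,3,6,9} → only 8 remains.
row 7, column 4 = 5: row 7 has {1,2,3,4,9}; col 4 has {2,6,7}; region has {2,3,6,8,9} → only 5 remains.
row 7, column 6 = 6: row 7 has {1,2,3,4,5,9}; col 6 has {1,4}; region has {1,2,3,4,5,7,8,9} → only 6 remains.
row 8, column 3 = 4: row 8 has {2,3,6,7,8}; col 3 has {1,2,6,8}; region has {2,3,5,6,8,9} → only 4 remains.
row 8, column 7 = 9: row 8 has {2,3,4,6,7,8}; col 7 has {1,3,4,5}; region has {1,2,3,4,6,7,8} → only 9 remains.
row 7, column 2 = 7: row 7 has {1,2,3,4,5,6,9}; col 2 has {9}; region has {2,3,4,5,6,8,9} → only 7 remains.
row 8, column 2 = 1: row 8 has {2,3,4,6,7,8,9}; col 2 has {7,9}; region has {2,3,4,5,6,7,8,9} → only 1 remains.
row 8, column 6 = 5: row 8 has {1,2,3,4,6,7,8,9}; col 6 has {1,4,6}; region has {1,2,3,4,6,7,8,9} → only 5 remains.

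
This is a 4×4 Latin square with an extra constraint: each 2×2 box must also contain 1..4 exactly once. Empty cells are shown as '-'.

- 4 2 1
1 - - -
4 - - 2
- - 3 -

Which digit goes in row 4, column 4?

row 1, column 1 = 3 (sole candidate).
row 2, column 2 = 2 (sole candidate).
row 2, column 3 = 4 (sole candidate).
row 2, column 4 = 3 (sole candidate).
row 3, column 3 = 1 (sole candidate).
row 4, column 1 = 2 (sole candidate).
row 4, column 2 = 1 (sole candidate).
row 4, column 4 = 4: row 4 has {1,2,3}; col 4 has {1,2,3}; box has {1,2,3} → only 4 remains.

4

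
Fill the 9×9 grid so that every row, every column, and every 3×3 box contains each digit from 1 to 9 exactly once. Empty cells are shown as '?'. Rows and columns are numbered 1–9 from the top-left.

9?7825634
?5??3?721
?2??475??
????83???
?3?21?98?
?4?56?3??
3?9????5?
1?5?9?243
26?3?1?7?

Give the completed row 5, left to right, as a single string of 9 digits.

row 1, column 2 = 1: row 1 has {2,3,4,5,6,7,8,9}; col 2 has {2,3,4,5,6}; box has {2,5,7,9} → only 1 remains.
row 3, column 8 = 9: row 3 has {2,4,5,7}; col 8 has {2,3,4,5,7,8}; box has {1,2,3,4,5,6,7} → only 9 remains.
row 3, column 9 = 8: row 3 has {2,4,5,7,9}; col 9 has {1,3,4}; box has {1,2,3,4,5,6,7,9} → only 8 remains.
row 5, column 3 = 6: row 5 has {1,2,3,8,9}; col 3 has {5,7,9}; box has {3,4} → only 6 remains.
row 5, column 6 = 4: row 5 has {1,2,3,6,8,9}; col 6 has {1,3,5,7}; box has {1,2,3,5,6,8} → only 4 remains.
row 6, column 6 = 9: row 6 has {3,4,5,6}; col 6 has {1,3,4,5,7}; box has {1,2,3,4,5,6,8} → only 9 remains.
row 6, column 8 = 1: row 6 has {3,4,5,6,9}; col 8 has {2,3,4,5,7,8,9}; box has {3,8,9} → only 1 remains.
row 7, column 5 = 7: row 7 has {3,5,9}; col 5 has {1,2,3,4,6,8,9}; box has {1,3,9} → only 7 remains.
row 7, column 9 = 6: row 7 has {3,5,7,9}; col 9 has {1,3,4,8}; box has {2,3,4,5,7} → only 6 remains.
row 8, column 4 = 6: row 8 has {1,2,3,4,5,9}; col 4 has {2,3,5,8}; box has {1,3,7,9} → only 6 remains.
row 8, column 6 = 8: row 8 has {1,2,3,4,5,6,9}; col 6 has {1,3,4,5,7,9}; box has {1,3,6,7,9} → only 8 remains.
row 9, column 5 = 5: row 9 has {1,2,3,6,7}; col 5 has {1,2,3,4,6,7,8,9}; box has {1,3,6,7,8,9} → only 5 remains.
row 9, column 7 = 8: row 9 has {1,2,3,5,6,7}; col 7 has {2,3,5,6,7,9}; box has {2,3,4,5,6,7} → only 8 remains.
row 9, column 9 = 9: row 9 has {1,2,3,5,6,7,8}; col 9 has {1,3,4,6,8}; box has {2,3,4,5,6,7,8} → only 9 remains.
row 2, column 4 = 9: row 2 has {1,2,3,5,7}; col 4 has {2,3,5,6,8}; box has {2,3,4,5,7,8} → only 9 remains.
row 2, column 6 = 6: row 2 has {1,2,3,5,7,9}; col 6 has {1,3,4,5,7,8,9}; box has {2,3,4,5,7,8,9} → only 6 remains.
row 3, column 1 = 6: row 3 has {2,4,5,7,8,9}; col 1 has {1,2,3,9}; box has {1,2,5,7,9} → only 6 remains.
row 3, column 3 = 3: row 3 has {2,4,5,6,7,8,9}; col 3 has {5,6,7,9}; box has {1,2,5,6,7,9} → only 3 remains.
row 3, column 4 = 1: row 3 has {2,3,4,5,6,7,8,9}; col 4 has {2,3,5,6,8,9}; box has {2,3,4,5,6,7,8,9} → only 1 remains.
row 4, column 4 = 7: row 4 has {3,8}; col 4 has {1,2,3,5,6,8,9}; box has {1,2,3,4,5,6,8,9} → only 7 remains.
row 4, column 7 = 4: row 4 has {3,7,8}; col 7 has {2,3,5,6,7,8,9}; box has {1,3,8,9} → only 4 remains.
row 4, column 8 = 6: row 4 has {3,4,7,8}; col 8 has {1,2,3,4,5,7,8,9}; box has {1,3,4,8,9} → only 6 remains.
row 7, column 2 = 8: row 7 has {3,5,6,7,9}; col 2 has {1,2,3,4,5,6}; box has {1,2,3,5,6,9} → only 8 remains.
row 7, column 4 = 4: row 7 has {3,5,6,7,8,9}; col 4 has {1,2,3,5,6,7,8,9}; box has {1,3,5,6,7,8,9} → only 4 remains.
row 7, column 6 = 2: row 7 has {3,4,5,6,7,8,9}; col 6 has {1,3,4,5,6,7,8,9}; box has {1,3,4,5,6,7,8,9} → only 2 remains.
row 7, column 7 = 1: row 7 has {2,3,4,5,6,7,8,9}; col 7 has {2,3,4,5,6,7,8,9}; box has {2,3,4,5,6,7,8,9} → only 1 remains.
row 8, column 2 = 7: row 8 has {1,2,3,4,5,6,8,9}; col 2 has {1,2,3,4,5,6,8}; box has {1,2,3,5,6,8,9} → only 7 remains.
row 9, column 3 = 4: row 9 has {1,2,3,5,6,7,8,9}; col 3 has {3,5,6,7,9}; box has {1,2,3,5,6,7,8,9} → only 4 remains.
row 2, column 3 = 8: row 2 has {1,2,3,5,6,7,9}; col 3 has {3,4,5,6,7,9}; box has {1,2,3,5,6,7,9} → only 8 remains.
row 4, column 1 = 5: row 4 has {3,4,6,7,8}; col 1 has {1,2,3,6,9}; box has {3,4,6} → only 5 remains.
row 4, column 2 = 9: row 4 has {3,4,5,6,7,8}; col 2 has {1,2,3,4,5,6,7,8}; box has {3,4,5,6} → only 9 remains.
row 4, column 9 = 2: row 4 has {3,4,5,6,7,8,9}; col 9 has {1,3,4,6,8,9}; box has {1,3,4,6,8,9} → only 2 remains.
row 5, column 1 = 7: row 5 has {1,2,3,4,6,8,9}; col 1 has {1,2,3,5,6,9}; box has {3,4,5,6,9} → only 7 remains.
row 5, column 9 = 5: row 5 has {1,2,3,4,6,7,8,9}; col 9 has {1,2,3,4,6,8,9}; box has {1,2,3,4,6,8,9} → only 5 remains.

736214985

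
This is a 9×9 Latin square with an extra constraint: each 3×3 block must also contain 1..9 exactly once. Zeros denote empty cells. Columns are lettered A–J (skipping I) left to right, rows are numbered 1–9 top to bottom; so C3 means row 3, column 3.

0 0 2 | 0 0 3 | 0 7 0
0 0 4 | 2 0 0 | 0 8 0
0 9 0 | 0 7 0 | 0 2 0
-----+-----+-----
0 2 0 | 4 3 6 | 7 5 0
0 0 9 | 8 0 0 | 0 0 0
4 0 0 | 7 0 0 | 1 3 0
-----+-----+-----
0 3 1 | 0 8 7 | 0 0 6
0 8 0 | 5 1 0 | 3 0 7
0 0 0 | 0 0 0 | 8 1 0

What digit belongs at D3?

1

C4 = 8: row 4 has {2,3,4,5,6,7}; col 3 has {1,2,4,9}; box has {2,4,9} → only 8 remains.
J4 = 9: row 4 has {2,3,4,5,6,7,8}; col 9 has {6,7}; box has {1,3,5,7} → only 9 remains.
D7 = 9: row 7 has {1,3,6,7,8}; col 4 has {2,4,5,7,8}; box has {1,5,7,8} → only 9 remains.
H7 = 4: row 7 has {1,3,6,7,8,9}; col 8 has {1,2,3,5,7,8}; box has {1,3,6,7,8} → only 4 remains.
C8 = 6: row 8 has {1,3,5,7,8}; col 3 has {1,2,4,8,9}; box has {1,3,8} → only 6 remains.
H8 = 9: row 8 has {1,3,5,6,7,8}; col 8 has {1,2,3,4,5,7,8}; box has {1,3,4,6,7,8} → only 9 remains.
A4 = 1: row 4 has {2,3,4,5,6,7,8,9}; col 1 has {4}; box has {2,4,8,9} → only 1 remains.
H5 = 6: row 5 has {8,9}; col 8 has {1,2,3,4,5,7,8,9}; box has {1,3,5,7,9} → only 6 remains.
C6 = 5: row 6 has {1,3,4,7}; col 3 has {1,2,4,6,8,9}; box has {1,2,4,8,9} → only 5 remains.
A8 = 2: row 8 has {1,3,5,6,7,8,9}; col 1 has {1,4}; box has {1,3,6,8} → only 2 remains.
F8 = 4: row 8 has {1,2,3,5,6,7,8,9}; col 6 has {3,6,7}; box has {1,5,7,8,9} → only 4 remains.
C9 = 7: row 9 has {1,8}; col 3 has {1,2,4,5,6,8,9}; box has {1,2,3,6,8} → only 7 remains.
F9 = 2: row 9 has {1,7,8}; col 6 has {3,4,6,7}; box has {1,4,5,7,8,9} → only 2 remains.
J9 = 5: row 9 has {1,2,7,8}; col 9 has {6,7,9}; box has {1,3,4,6,7,8,9} → only 5 remains.
C3 = 3: row 3 has {2,7,9}; col 3 has {1,2,4,5,6,7,8,9}; box has {2,4,9} → only 3 remains.
B5 = 7: row 5 has {6,8,9}; col 2 has {2,3,8,9}; box has {1,2,4,5,8,9} → only 7 remains.
B6 = 6: row 6 has {1,3,4,5,7}; col 2 has {2,3,7,8,9}; box has {1,2,4,5,7,8,9} → only 6 remains.
F6 = 9: row 6 has {1,3,4,5,6,7}; col 6 has {2,3,4,6,7}; box has {3,4,6,7,8} → only 9 remains.
A7 = 5: row 7 has {1,3,4,6,7,8,9}; col 1 has {1,2,4}; box has {1,2,3,6,7,8} → only 5 remains.
G7 = 2: row 7 has {1,3,4,5,6,7,8,9}; col 7 has {1,3,7,8}; box has {1,3,4,5,6,7,8,9} → only 2 remains.
A9 = 9: row 9 has {1,2,5,7,8}; col 1 has {1,2,4,5}; box has {1,2,3,5,6,7,8} → only 9 remains.
B9 = 4: row 9 has {1,2,5,7,8,9}; col 2 has {2,3,6,7,8,9}; box has {1,2,3,5,6,7,8,9} → only 4 remains.
E9 = 6: row 9 has {1,2,4,5,7,8,9}; col 5 has {1,3,7,8}; box has {1,2,4,5,7,8,9} → only 6 remains.
A5 = 3: row 5 has {6,7,8,9}; col 1 has {1,2,4,5,9}; box has {1,2,4,5,6,7,8,9} → only 3 remains.
G5 = 4: row 5 has {3,6,7,8,9}; col 7 has {1,2,3,7,8}; box has {1,3,5,6,7,9} → only 4 remains.
J5 = 2: row 5 has {3,4,6,7,8,9}; col 9 has {5,6,7,9}; box has {1,3,4,5,6,7,9} → only 2 remains.
E6 = 2: row 6 has {1,3,4,5,6,7,9}; col 5 has {1,3,6,7,8}; box has {3,4,6,7,8,9} → only 2 remains.
J6 = 8: row 6 has {1,2,3,4,5,6,7,9}; col 9 has {2,5,6,7,9}; box has {1,2,3,4,5,6,7,9} → only 8 remains.
D9 = 3: row 9 has {1,2,4,5,6,7,8,9}; col 4 has {2,4,5,7,8,9}; box has {1,2,4,5,6,7,8,9} → only 3 remains.
E5 = 5: row 5 has {2,3,4,6,7,8,9}; col 5 has {1,2,3,6,7,8}; box has {2,3,4,6,7,8,9} → only 5 remains.
F5 = 1: row 5 has {2,3,4,5,6,7,8,9}; col 6 has {2,3,4,6,7,9}; box has {2,3,4,5,6,7,8,9} → only 1 remains.
E2 = 9: row 2 has {2,4,8}; col 5 has {1,2,3,5,6,7,8}; box has {2,3,7} → only 9 remains.
F2 = 5: row 2 has {2,4,8,9}; col 6 has {1,2,3,4,6,7,9}; box has {2,3,7,9} → only 5 remains.
G2 = 6: row 2 has {2,4,5,8,9}; col 7 has {1,2,3,4,7,8}; box has {2,7,8} → only 6 remains.
F3 = 8: row 3 has {2,3,7,9}; col 6 has {1,2,3,4,5,6,7,9}; box has {2,3,5,7,9} → only 8 remains.
G3 = 5: row 3 has {2,3,7,8,9}; col 7 has {1,2,3,4,6,7,8}; box has {2,6,7,8} → only 5 remains.
E1 = 4: row 1 has {2,3,7}; col 5 has {1,2,3,5,6,7,8,9}; box has {2,3,5,7,8,9} → only 4 remains.
G1 = 9: row 1 has {2,3,4,7}; col 7 has {1,2,3,4,5,6,7,8}; box has {2,5,6,7,8} → only 9 remains.
J1 = 1: row 1 has {2,3,4,7,9}; col 9 has {2,5,6,7,8,9}; box has {2,5,6,7,8,9} → only 1 remains.
A2 = 7: row 2 has {2,4,5,6,8,9}; col 1 has {1,2,3,4,5,9}; box has {2,3,4,9} → only 7 remains.
B2 = 1: row 2 has {2,4,5,6,7,8,9}; col 2 has {2,3,4,6,7,8,9}; box has {2,3,4,7,9} → only 1 remains.
J2 = 3: row 2 has {1,2,4,5,6,7,8,9}; col 9 has {1,2,5,6,7,8,9}; box has {1,2,5,6,7,8,9} → only 3 remains.
A3 = 6: row 3 has {2,3,5,7,8,9}; col 1 has {1,2,3,4,5,7,9}; box has {1,2,3,4,7,9} → only 6 remains.
D3 = 1: row 3 has {2,3,5,6,7,8,9}; col 4 has {2,3,4,5,7,8,9}; box has {2,3,4,5,7,8,9} → only 1 remains.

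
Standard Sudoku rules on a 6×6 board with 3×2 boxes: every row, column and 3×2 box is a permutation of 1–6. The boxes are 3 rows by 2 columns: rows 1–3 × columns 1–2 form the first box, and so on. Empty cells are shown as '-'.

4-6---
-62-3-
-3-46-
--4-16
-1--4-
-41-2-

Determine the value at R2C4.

1

R1C5 = 5: row 1 has {4,6}; col 5 has {1,2,3,4,6}; box has {3,6} → only 5 remains.
R3C3 = 5: row 3 has {3,4,6}; col 3 has {1,2,4,6}; box has {2,4,6} → only 5 remains.
R5C3 = 3: row 5 has {1,4}; col 3 has {1,2,4,5,6}; box has {1,4} → only 3 remains.
R5C6 = 5: row 5 has {1,3,4}; col 6 has {6}; box has {1,2,4,6} → only 5 remains.
R6C6 = 3: row 6 has {1,2,4}; col 6 has {5,6}; box has {1,2,4,5,6} → only 3 remains.
R1C2 = 2: row 1 has {4,5,6}; col 2 has {1,3,4,6}; box has {3,4,6} → only 2 remains.
R1C6 = 1: row 1 has {2,4,5,6}; col 6 has {3,5,6}; box has {3,5,6} → only 1 remains.
R2C4 = 1: row 2 has {2,3,6}; col 4 has {4}; box has {2,4,5,6} → only 1 remains.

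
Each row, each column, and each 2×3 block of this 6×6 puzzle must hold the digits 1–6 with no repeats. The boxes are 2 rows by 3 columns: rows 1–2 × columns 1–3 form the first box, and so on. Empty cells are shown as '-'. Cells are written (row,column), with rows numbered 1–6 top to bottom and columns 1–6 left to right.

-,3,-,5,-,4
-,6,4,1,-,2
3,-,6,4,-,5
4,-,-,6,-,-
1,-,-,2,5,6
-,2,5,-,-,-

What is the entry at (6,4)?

3

(1,1) = 2 (sole candidate).
(1,3) = 1 (sole candidate).
(1,5) = 6 (sole candidate).
(2,1) = 5 (sole candidate).
(2,5) = 3 (sole candidate).
(3,2) = 1 (sole candidate).
(3,5) = 2 (sole candidate).
(4,2) = 5 (sole candidate).
(4,3) = 2 (sole candidate).
(4,5) = 1 (sole candidate).
(4,6) = 3 (sole candidate).
(5,2) = 4 (sole candidate).
(5,3) = 3 (sole candidate).
(6,1) = 6 (sole candidate).
(6,4) = 3: row 6 has {2,5,6}; col 4 has {1,2,4,5,6}; box has {2,5,6} → only 3 remains.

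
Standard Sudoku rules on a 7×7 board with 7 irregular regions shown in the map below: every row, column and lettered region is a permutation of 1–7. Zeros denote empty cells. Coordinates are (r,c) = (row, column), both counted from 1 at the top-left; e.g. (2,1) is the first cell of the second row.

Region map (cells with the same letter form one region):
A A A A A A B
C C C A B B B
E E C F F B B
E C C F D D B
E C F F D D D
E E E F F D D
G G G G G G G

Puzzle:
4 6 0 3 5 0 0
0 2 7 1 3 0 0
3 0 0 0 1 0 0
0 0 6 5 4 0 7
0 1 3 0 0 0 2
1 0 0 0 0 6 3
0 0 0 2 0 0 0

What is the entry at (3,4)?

(1,3) = 2: row 1 has {3,4,5,6}; col 3 has {3,6,7}; region has {1,3,4,5,6} → only 2 remains.
(1,6) = 7: row 1 has {2,3,4,5,6}; col 6 has {6}; region has {1,2,3,4,5,6} → only 7 remains.
(1,7) = 1: row 1 has {2,3,4,5,6,7}; col 7 has {2,3,7}; region has {3,7} → only 1 remains.
(2,1) = 5: row 2 has {1,2,3,7}; col 1 has {1,3,4}; region has {1,2,6,7} → only 5 remains.
(2,6) = 4: row 2 has {1,2,3,5,7}; col 6 has {6,7}; region has {1,3,7} → only 4 remains.
(2,7) = 6: row 2 has {1,2,3,4,5,7}; col 7 has {1,2,3,7}; region has {1,3,4,7} → only 6 remains.
(3,3) = 4: row 3 has {1,3}; col 3 has {2,3,6,7}; region has {1,2,5,6,7} → only 4 remains.
(3,7) = 5: row 3 has {1,3,4}; col 7 has {1,2,3,6,7}; region has {1,3,4,6,7} → only 5 remains.
(4,1) = 2: row 4 has {4,5,6,7}; col 1 has {1,3,4,5}; region has {1,3} → only 2 remains.
(4,2) = 3: row 4 has {2,4,5,6,7}; col 2 has {1,2,6}; region has {1,2,4,5,6,7} → only 3 remains.
(4,6) = 1: row 4 has {2,3,4,5,6,7}; col 6 has {4,6,7}; region has {2,3,4,6} → only 1 remains.
(5,5) = 7: row 5 has {1,2,3}; col 5 has {1,3,4,5}; region has {1,2,3,4,6} → only 7 remains.
(5,6) = 5: row 5 has {1,2,3,7}; col 6 has {1,4,6,7}; region has {1,2,3,4,6,7} → only 5 remains.
(6,3) = 5: row 6 has {1,3,6}; col 3 has {2,3,4,6,7}; region has {1,2,3} → only 5 remains.
(6,5) = 2: row 6 has {1,3,5,6}; col 5 has {1,3,4,5,7}; region has {1,3,5} → only 2 remains.
(7,3) = 1: row 7 has {2}; col 3 has {2,3,4,5,6,7}; region has {2} → only 1 remains.
(7,5) = 6: row 7 has {1,2}; col 5 has {1,2,3,4,5,7}; region has {1,2} → only 6 remains.
(7,6) = 3: row 7 has {1,2,6}; col 6 has {1,4,5,6,7}; region has {1,2,6} → only 3 remains.
(7,7) = 4: row 7 has {1,2,3,6}; col 7 has {1,2,3,5,6,7}; region has {1,2,3,6} → only 4 remains.
(3,2) = 7: row 3 has {1,3,4,5}; col 2 has {1,2,3,6}; region has {1,2,3,5} → only 7 remains.
(3,4) = 6: row 3 has {1,3,4,5,7}; col 4 has {1,2,3,5}; region has {1,2,3,5} → only 6 remains.

6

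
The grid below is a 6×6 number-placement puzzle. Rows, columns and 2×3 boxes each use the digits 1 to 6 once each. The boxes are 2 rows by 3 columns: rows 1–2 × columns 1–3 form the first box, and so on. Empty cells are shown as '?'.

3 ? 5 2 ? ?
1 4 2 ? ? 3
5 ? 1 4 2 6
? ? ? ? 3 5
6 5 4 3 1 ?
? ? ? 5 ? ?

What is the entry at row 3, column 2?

row 1, column 2 = 6: row 1 has {2,3,5}; col 2 has {4,5}; box has {1,2,3,4,5} → only 6 remains.
row 1, column 5 = 4: row 1 has {2,3,5,6}; col 5 has {1,2,3}; box has {2,3} → only 4 remains.
row 1, column 6 = 1: row 1 has {2,3,4,5,6}; col 6 has {3,5,6}; box has {2,3,4} → only 1 remains.
row 2, column 4 = 6: row 2 has {1,2,3,4}; col 4 has {2,3,4,5}; box has {1,2,3,4} → only 6 remains.
row 2, column 5 = 5: row 2 has {1,2,3,4,6}; col 5 has {1,2,3,4}; box has {1,2,3,4,6} → only 5 remains.
row 3, column 2 = 3: row 3 has {1,2,4,5,6}; col 2 has {4,5,6}; box has {1,5} → only 3 remains.

3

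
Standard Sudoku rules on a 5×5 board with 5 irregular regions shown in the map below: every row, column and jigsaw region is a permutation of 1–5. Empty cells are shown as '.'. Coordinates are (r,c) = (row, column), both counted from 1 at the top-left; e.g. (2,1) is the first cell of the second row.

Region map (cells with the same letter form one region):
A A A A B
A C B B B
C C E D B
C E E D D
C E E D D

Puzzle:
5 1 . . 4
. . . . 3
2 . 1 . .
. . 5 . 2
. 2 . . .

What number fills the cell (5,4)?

(2,1) = 4 (sole candidate).
(2,2) = 5 (sole candidate).
(2,3) = 2 (sole candidate).
(2,4) = 1 (sole candidate).
(3,5) = 5 (sole candidate).
(5,5) = 1 (sole candidate).
(1,3) = 3 (sole candidate).
(1,4) = 2 (sole candidate).
(5,1) = 3 (sole candidate).
(5,3) = 4 (sole candidate).
(5,4) = 5: row 5 has {1,2,3,4}; col 4 has {1,2}; region has {1,2} → only 5 remains.

5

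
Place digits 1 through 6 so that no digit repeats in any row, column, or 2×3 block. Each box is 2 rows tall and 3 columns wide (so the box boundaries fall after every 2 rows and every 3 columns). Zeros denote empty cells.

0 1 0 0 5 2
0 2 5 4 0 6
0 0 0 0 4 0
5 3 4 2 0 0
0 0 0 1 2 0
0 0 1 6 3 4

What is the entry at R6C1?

R1C4 = 3: row 1 has {1,2,5}; col 4 has {1,2,4,6}; box has {2,4,5,6} → only 3 remains.
R2C1 = 3: row 2 has {2,4,5,6}; col 1 has {5}; box has {1,2,5} → only 3 remains.
R2C5 = 1: row 2 has {2,3,4,5,6}; col 5 has {2,3,4,5}; box has {2,3,4,5,6} → only 1 remains.
R3C2 = 6: row 3 has {4}; col 2 has {1,2,3}; box has {3,4,5} → only 6 remains.
R3C3 = 2: row 3 has {4,6}; col 3 has {1,4,5}; box has {3,4,5,6} → only 2 remains.
R3C4 = 5: row 3 has {2,4,6}; col 4 has {1,2,3,4,6}; box has {2,4} → only 5 remains.
R4C5 = 6: row 4 has {2,3,4,5}; col 5 has {1,2,3,4,5}; box has {2,4,5} → only 6 remains.
R4C6 = 1: row 4 has {2,3,4,5,6}; col 6 has {2,4,6}; box has {2,4,5,6} → only 1 remains.
R5C6 = 5: row 5 has {1,2}; col 6 has {1,2,4,6}; box has {1,2,3,4,6} → only 5 remains.
R6C1 = 2: row 6 has {1,3,4,6}; col 1 has {3,5}; box has {1} → only 2 remains.

2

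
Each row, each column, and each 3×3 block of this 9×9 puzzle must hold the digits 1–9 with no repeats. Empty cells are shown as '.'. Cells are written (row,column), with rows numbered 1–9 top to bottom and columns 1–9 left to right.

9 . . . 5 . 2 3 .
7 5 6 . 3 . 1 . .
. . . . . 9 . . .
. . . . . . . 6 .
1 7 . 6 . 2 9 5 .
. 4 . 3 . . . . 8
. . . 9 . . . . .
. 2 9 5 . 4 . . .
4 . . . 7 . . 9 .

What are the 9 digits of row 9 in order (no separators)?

(2,6) = 8 (sole candidate).
(2,8) = 4 (sole candidate).
(2,9) = 9 (sole candidate).
(6,7) = 7 (sole candidate).
(2,4) = 2 (sole candidate).
(6,1) = 6 (hidden single in row 6).
(6,5) = 9 (hidden single in row 6).
(4,2) = 9 (hidden single in row 4).
(9,9) = 2: in row 9, 2 can only go here (every other open cell in that row sees a 2).
(7,5) = 2 (hidden single in row 7).
(7,3) = 7 (hidden single in column 3).
(6,8) = 2 (hidden single in column 8).
(6,3) = 5 (sole candidate).
(6,6) = 1 (sole candidate).
(4,9) = 1 (hidden single in row 4).
(4,6) = 5 (hidden single in row 4).
(4,4) = 7 (hidden single in row 4).
(9,7) = 5: in row 9, 5 can only go here (every other open cell in that row sees a 5).
(3,9) = 5 (hidden single in row 3).
(3,8) = 7 (hidden single in row 3).
(1,9) = 6 (sole candidate).
(3,7) = 8 (sole candidate).
(1,6) = 7 (sole candidate).
(3,5) = 6 (hidden single in row 3).
(7,1) = 5 (hidden single in row 7).
(8,7) = 6 (hidden single in row 8).
(8,9) = 7 (hidden single in row 8).
(8,1) = 3 (hidden single in row 8).
(3,1) = 2 (sole candidate).
(4,1) = 8 (sole candidate).
(4,5) = 4 (sole candidate).
(4,7) = 3 (sole candidate).
(5,3) = 3 (sole candidate).
(5,5) = 8 (sole candidate).
(5,9) = 4 (sole candidate).
(7,7) = 4 (sole candidate).
(7,9) = 3 (sole candidate).
(8,5) = 1 (sole candidate).
(8,8) = 8 (sole candidate).
(9,4) = 8: row 9 has {2,4,5,7,9}; col 4 has {2,3,5,6,7,9}; box has {1,2,4,5,7,9} → only 8 remains.
(4,3) = 2 (sole candidate).
(7,6) = 6 (sole candidate).
(7,8) = 1 (sole candidate).
(9,3) = 1: row 9 has {2,4,5,7,8,9}; col 3 has {2,3,5,6,7,9}; box has {2,3,4,5,7,9} → only 1 remains.
(9,6) = 3: row 9 has {1,2,4,5,7,8,9}; col 6 has {1,2,4,5,6,7,8,9}; box has {1,2,4,5,6,7,8,9} → only 3 remains.
(3,3) = 4 (sole candidate).
(3,4) = 1 (sole candidate).
(7,2) = 8 (sole candidate).
(9,2) = 6: row 9 has {1,2,3,4,5,7,8,9}; col 2 has {2,4,5,7,8,9}; box has {1,2,3,4,5,7,8,9} → only 6 remains.

461873592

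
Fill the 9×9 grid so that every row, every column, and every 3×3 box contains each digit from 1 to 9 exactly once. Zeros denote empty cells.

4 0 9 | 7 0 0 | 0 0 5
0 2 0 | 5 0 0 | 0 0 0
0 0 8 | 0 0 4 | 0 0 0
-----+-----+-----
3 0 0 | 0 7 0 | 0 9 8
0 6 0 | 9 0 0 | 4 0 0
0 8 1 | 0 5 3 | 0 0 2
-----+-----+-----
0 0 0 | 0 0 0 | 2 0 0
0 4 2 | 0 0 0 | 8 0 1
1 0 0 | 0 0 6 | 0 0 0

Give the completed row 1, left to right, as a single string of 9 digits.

r4c2 = 5: row 4 has {3,7,8,9}; col 2 has {2,4,6,8}; box has {1,3,6,8} → only 5 remains.
r4c3 = 4: row 4 has {3,5,7,8,9}; col 3 has {1,2,8,9}; box has {1,3,5,6,8} → only 4 remains.
r5c3 = 7: row 5 has {4,6,9}; col 3 has {1,2,4,8,9}; box has {1,3,4,5,6,8} → only 7 remains.
r5c9 = 3: row 5 has {4,6,7,9}; col 9 has {1,2,5,8}; box has {2,4,8,9} → only 3 remains.
r6c1 = 9: row 6 has {1,2,3,5,8}; col 1 has {1,3,4}; box has {1,3,4,5,6,7,8} → only 9 remains.
r8c4 = 3: row 8 has {1,2,4,8}; col 4 has {5,7,9}; box has {6} → only 3 remains.
r8c5 = 9: row 8 has {1,2,3,4,8}; col 5 has {5,7}; box has {3,6} → only 9 remains.
r5c1 = 2: row 5 has {3,4,6,7,9}; col 1 has {1,3,4,9}; box has {1,3,4,5,6,7,8,9} → only 2 remains.
r3c1 = 5: in row 3, 5 can only go here (every other open cell in that row sees a 5).
r5c8 = 5: in row 5, 5 can only go here (every other open cell in that row sees a 5).
r6c4 = 4: in row 6, 4 can only go here (every other open cell in that row sees a 4).
r8c6 = 5: in row 8, 5 can only go here (every other open cell in that row sees a 5).
r7c3 = 5: in row 7, 5 can only go here (every other open cell in that row sees a 5).
r9c3 = 3: row 9 has {1,6}; col 3 has {1,2,4,5,7,8,9}; box has {1,2,4,5} → only 3 remains.
r2c3 = 6: row 2 has {2,5}; col 3 has {1,2,3,4,5,7,8,9}; box has {2,4,5,8,9} → only 6 remains.
r2c1 = 7: row 2 has {2,5,6}; col 1 has {1,2,3,4,5,9}; box has {2,4,5,6,8,9} → only 7 remains.
r8c1 = 6: row 8 has {1,2,3,4,5,8,9}; col 1 has {1,2,3,4,5,7,9}; box has {1,2,3,4,5} → only 6 remains.
r8c8 = 7: row 8 has {1,2,3,4,5,6,8,9}; col 8 has {5,9}; box has {1,2,8} → only 7 remains.
r9c8 = 4: row 9 has {1,3,6}; col 8 has {5,7,9}; box has {1,2,7,8} → only 4 remains.
r9c9 = 9: row 9 has {1,3,4,6}; col 9 has {1,2,3,5,8}; box has {1,2,4,7,8} → only 9 remains.
r2c9 = 4: row 2 has {2,5,6,7}; col 9 has {1,2,3,5,8,9}; box has {5} → only 4 remains.
r6c8 = 6: row 6 has {1,2,3,4,5,8,9}; col 8 has {4,5,7,9}; box has {2,3,4,5,8,9} → only 6 remains.
r7c1 = 8: row 7 has {2,5}; col 1 has {1,2,3,4,5,6,7,9}; box has {1,2,3,4,5,6} → only 8 remains.
r7c4 = 1: row 7 has {2,5,8}; col 4 has {3,4,5,7,9}; box has {3,5,6,9} → only 1 remains.
r7c5 = 4: row 7 has {1,2,5,8}; col 5 has {5,7,9}; box has {1,3,5,6,9} → only 4 remains.
r7c6 = 7: row 7 has {1,2,4,5,8}; col 6 has {3,4,5,6}; box has {1,3,4,5,6,9} → only 7 remains.
r7c8 = 3: row 7 has {1,2,4,5,7,8}; col 8 has {4,5,6,7,9}; box has {1,2,4,7,8,9} → only 3 remains.
r7c9 = 6: row 7 has {1,2,3,4,5,7,8}; col 9 has {1,2,3,4,5,8,9}; box has {1,2,3,4,7,8,9} → only 6 remains.
r9c2 = 7: row 9 has {1,3,4,6,9}; col 2 has {2,4,5,6,8}; box has {1,2,3,4,5,6,8} → only 7 remains.
r9c7 = 5: row 9 has {1,3,4,6,7,9}; col 7 has {2,4,8}; box has {1,2,3,4,6,7,8,9} → only 5 remains.
r3c9 = 7: row 3 has {4,5,8}; col 9 has {1,2,3,4,5,6,8,9}; box has {4,5} → only 7 remains.
r4c7 = 1: row 4 has {3,4,5,7,8,9}; col 7 has {2,4,5,8}; box has {2,3,4,5,6,8,9} → only 1 remains.
r6c7 = 7: row 6 has {1,2,3,4,5,6,8,9}; col 7 has {1,2,4,5,8}; box has {1,2,3,4,5,6,8,9} → only 7 remains.
r7c2 = 9: row 7 has {1,2,3,4,5,6,7,8}; col 2 has {2,4,5,6,7,8}; box has {1,2,3,4,5,6,7,8} → only 9 remains.
r4c6 = 2: row 4 has {1,3,4,5,7,8,9}; col 6 has {3,4,5,6,7}; box has {3,4,5,7,9} → only 2 remains.
r4c4 = 6: row 4 has {1,2,3,4,5,7,8,9}; col 4 has {1,3,4,5,7,9}; box has {2,3,4,5,7,9} → only 6 remains.
r3c4 = 2: row 3 has {4,5,7,8}; col 4 has {1,3,4,5,6,7,9}; box has {4,5,7} → only 2 remains.
r3c8 = 1: row 3 has {2,4,5,7,8}; col 8 has {3,4,5,6,7,9}; box has {4,5,7} → only 1 remains.
r9c4 = 8: row 9 has {1,3,4,5,6,7,9}; col 4 has {1,2,3,4,5,6,7,9}; box has {1,3,4,5,6,7,9} → only 8 remains.
r9c5 = 2: row 9 has {1,3,4,5,6,7,8,9}; col 5 has {4,5,7,9}; box has {1,3,4,5,6,7,8,9} → only 2 remains.
r2c8 = 8: row 2 has {2,4,5,6,7}; col 8 has {1,3,4,5,6,7,9}; box has {1,4,5,7} → only 8 remains.
r3c2 = 3: row 3 has {1,2,4,5,7,8}; col 2 has {2,4,5,6,7,8,9}; box has {2,4,5,6,7,8,9} → only 3 remains.
r3c5 = 6: row 3 has {1,2,3,4,5,7,8}; col 5 has {2,4,5,7,9}; box has {2,4,5,7} → only 6 remains.
r3c7 = 9: row 3 has {1,2,3,4,5,6,7,8}; col 7 has {1,2,4,5,7,8}; box has {1,4,5,7,8} → only 9 remains.
r1c2 = 1: row 1 has {4,5,7,9}; col 2 has {2,3,4,5,6,7,8,9}; box has {2,3,4,5,6,7,8,9} → only 1 remains.
r1c6 = 8: row 1 has {1,4,5,7,9}; col 6 has {2,3,4,5,6,7}; box has {2,4,5,6,7} → only 8 remains.
r1c8 = 2: row 1 has {1,4,5,7,8,9}; col 8 has {1,3,4,5,6,7,8,9}; box has {1,4,5,7,8,9} → only 2 remains.
r2c7 = 3: row 2 has {2,4,5,6,7,8}; col 7 has {1,2,4,5,7,8,9}; box has {1,2,4,5,7,8,9} → only 3 remains.
r5c6 = 1: row 5 has {2,3,4,5,6,7,9}; col 6 has {2,3,4,5,6,7,8}; box has {2,3,4,5,6,7,9} → only 1 remains.
r1c5 = 3: row 1 has {1,2,4,5,7,8,9}; col 5 has {2,4,5,6,7,9}; box has {2,4,5,6,7,8} → only 3 remains.
r1c7 = 6: row 1 has {1,2,3,4,5,7,8,9}; col 7 has {1,2,3,4,5,7,8,9}; box has {1,2,3,4,5,7,8,9} → only 6 remains.

419738625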